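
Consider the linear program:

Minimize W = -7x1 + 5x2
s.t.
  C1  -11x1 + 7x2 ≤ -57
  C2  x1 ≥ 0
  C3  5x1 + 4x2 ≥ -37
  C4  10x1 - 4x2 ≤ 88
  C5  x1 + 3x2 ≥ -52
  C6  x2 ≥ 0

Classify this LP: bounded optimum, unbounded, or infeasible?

bounded optimum

Vertices and W = -7x1 + 5x2:
  (194/13, 199/13) → W = -363/13
  (57/11, 0) → W = -399/11
  (44/5, 0) → W = -308/5
The feasible region has finitely many vertices and no improving ray; the minimum is -308/5 at (44/5, 0).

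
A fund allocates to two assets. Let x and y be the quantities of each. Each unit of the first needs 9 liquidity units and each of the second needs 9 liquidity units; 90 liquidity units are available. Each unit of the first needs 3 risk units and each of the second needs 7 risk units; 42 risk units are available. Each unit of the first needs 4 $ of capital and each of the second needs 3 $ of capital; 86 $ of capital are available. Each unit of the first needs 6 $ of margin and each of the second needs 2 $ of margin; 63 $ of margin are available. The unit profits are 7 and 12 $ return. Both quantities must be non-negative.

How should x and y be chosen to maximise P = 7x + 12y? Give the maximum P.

The optimum lies where 9x + 9y = 90 and 3x + 7y = 42.
Solving simultaneously gives x = 7, y = 3.

x = 7, y = 3, maximum P = 85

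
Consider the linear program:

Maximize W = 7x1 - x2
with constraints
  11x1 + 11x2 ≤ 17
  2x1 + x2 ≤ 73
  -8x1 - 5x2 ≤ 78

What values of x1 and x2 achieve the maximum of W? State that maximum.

Corner points and W = 7x1 - x2:
  (786/11, -769/11) → W = 6271/11
  (-943/33, 994/33) → W = -7595/33
  (443/2, -370) → W = 3841/2

The optimum lies where 2x1 + x2 = 73 and -8x1 - 5x2 = 78.
Solving simultaneously gives x1 = 443/2, x2 = -370.

x1 = 443/2, x2 = -370, maximum W = 3841/2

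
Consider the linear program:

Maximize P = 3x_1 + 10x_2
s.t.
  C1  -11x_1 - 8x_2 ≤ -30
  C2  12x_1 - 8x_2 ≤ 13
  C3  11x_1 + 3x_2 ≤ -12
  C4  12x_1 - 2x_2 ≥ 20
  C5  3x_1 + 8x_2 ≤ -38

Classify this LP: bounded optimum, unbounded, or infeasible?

The boundaries 12x_1 - 2x_2 = 20 and 3x_1 + 8x_2 = -38 meet at (14/17, -86/17), but that point violates -11x_1 - 8x_2 ≤ -30. Every candidate vertex is excluded by some other constraint, so the feasible region is empty.

infeasible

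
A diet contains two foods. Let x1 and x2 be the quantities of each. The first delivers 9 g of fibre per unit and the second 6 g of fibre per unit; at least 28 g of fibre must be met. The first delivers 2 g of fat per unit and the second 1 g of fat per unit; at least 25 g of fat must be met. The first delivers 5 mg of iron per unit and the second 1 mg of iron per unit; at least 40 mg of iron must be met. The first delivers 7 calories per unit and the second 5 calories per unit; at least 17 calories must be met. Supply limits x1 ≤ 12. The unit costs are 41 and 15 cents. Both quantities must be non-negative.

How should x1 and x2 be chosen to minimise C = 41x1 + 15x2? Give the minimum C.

x1 = 5, x2 = 15, minimum C = 430

Corner points and C = 41x1 + 15x2:
  (0, 40) → C = 600
  (5, 15) → C = 430
  (12, 1) → C = 507
The feasible region is unbounded (it extends along (0, 1)), but C strictly increases along every unbounded feasible direction, so there is no improving ray and the minimum is attained at a vertex.

The binding constraints are 2x1 + x2 = 25 and 5x1 + x2 = 40.
Solving simultaneously gives x1 = 5, x2 = 15.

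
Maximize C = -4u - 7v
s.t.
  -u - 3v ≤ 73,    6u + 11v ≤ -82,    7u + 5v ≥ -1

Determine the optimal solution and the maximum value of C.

u = 181/8, v = -255/8, maximum C = 1061/8

Feasible corners and C = -4u - 7v:
  (557/7, -356/7) → C = 264/7
  (181/8, -255/8) → C = 1061/8
  (399/47, -568/47) → C = 2380/47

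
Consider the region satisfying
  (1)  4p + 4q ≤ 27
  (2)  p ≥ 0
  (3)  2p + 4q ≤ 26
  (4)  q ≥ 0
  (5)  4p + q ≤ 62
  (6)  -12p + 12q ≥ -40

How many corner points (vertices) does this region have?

The feasible vertices (each the meet of two boundaries and inside every other half-plane) are:
  (1/2, 25/4)
  (121/24, 41/24)
  (0, 13/2)
  (0, 0)
  (10/3, 0)

5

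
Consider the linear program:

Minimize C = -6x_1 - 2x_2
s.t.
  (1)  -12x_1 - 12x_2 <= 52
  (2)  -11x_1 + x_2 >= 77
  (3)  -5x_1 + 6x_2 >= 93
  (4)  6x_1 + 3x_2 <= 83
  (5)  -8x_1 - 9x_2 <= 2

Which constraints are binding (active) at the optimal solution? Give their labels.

Vertices and C = -6x_1 - 2x_2:
  (-37, 98/3) → C = 470/3
  (-369/61, 638/61) → C = 938/61
  (-148/39, 1375/39) → C = -1862/39
  (-283/31, 734/93) → C = 3626/93
The feasible region is unbounded (it extends along (-1, 1), (-1, 2)), but C strictly increases along every unbounded feasible direction, so there is no improving ray and the minimum is attained at a vertex.

The minimum is at (-148/39, 1375/39). Substituting into each constraint, equality holds for (2) and (4); the remaining constraints have slack.

(2) and (4)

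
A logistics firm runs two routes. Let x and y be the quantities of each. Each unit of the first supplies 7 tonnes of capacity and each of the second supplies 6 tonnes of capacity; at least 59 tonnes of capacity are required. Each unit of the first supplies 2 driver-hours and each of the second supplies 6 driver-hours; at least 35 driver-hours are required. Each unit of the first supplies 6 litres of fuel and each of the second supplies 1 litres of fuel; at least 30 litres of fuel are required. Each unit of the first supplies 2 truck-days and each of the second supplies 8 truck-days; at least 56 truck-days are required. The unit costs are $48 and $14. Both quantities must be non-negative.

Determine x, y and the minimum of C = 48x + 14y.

Vertices and C = 48x + 14y:
  (0, 30) → C = 420
  (28, 0) → C = 1344
  (4, 6) → C = 276
The feasible region is unbounded (it extends along (0, 1), (1, 0)), but C strictly increases along every unbounded feasible direction, so there is no improving ray and the minimum is attained at a vertex.

x = 4, y = 6, minimum C = 276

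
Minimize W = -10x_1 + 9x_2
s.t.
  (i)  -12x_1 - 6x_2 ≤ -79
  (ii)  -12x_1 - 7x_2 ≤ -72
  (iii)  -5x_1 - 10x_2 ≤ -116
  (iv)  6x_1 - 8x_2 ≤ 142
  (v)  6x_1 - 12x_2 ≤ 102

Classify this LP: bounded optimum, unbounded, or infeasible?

unbounded

From the feasible point (47/45, 997/90), moving in the direction (8, 6) keeps every constraint satisfied while W decreases without bound.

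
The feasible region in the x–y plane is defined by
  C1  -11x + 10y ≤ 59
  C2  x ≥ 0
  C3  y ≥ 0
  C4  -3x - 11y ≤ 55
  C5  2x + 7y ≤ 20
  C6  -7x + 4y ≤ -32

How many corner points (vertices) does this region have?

Intersecting each pair of boundary lines and keeping only the points that satisfy every inequality leaves:
  (10, 0)
  (32/7, 0)
  (16/3, 4/3)

3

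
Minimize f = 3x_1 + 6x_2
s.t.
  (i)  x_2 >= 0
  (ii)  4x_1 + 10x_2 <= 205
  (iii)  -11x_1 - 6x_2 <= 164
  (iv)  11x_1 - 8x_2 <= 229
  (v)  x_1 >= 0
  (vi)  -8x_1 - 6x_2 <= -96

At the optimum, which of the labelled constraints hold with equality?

Feasible corners and f = 3x_1 + 6x_2:
  (229/11, 0) → f = 687/11
  (12, 0) → f = 36
  (1965/71, 1339/142) → f = 9912/71
  (0, 41/2) → f = 123
  (0, 16) → f = 96

The minimum is at (12, 0). Substituting into each constraint, equality holds for (i) and (vi); the remaining constraints have slack.

(i) and (vi)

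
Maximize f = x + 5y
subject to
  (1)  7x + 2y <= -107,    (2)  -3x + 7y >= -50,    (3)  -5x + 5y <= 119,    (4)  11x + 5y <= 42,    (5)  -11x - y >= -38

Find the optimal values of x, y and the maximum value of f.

x = -773/45, y = 298/45, maximum f = 239/15

Extreme points and f = x + 5y:
  (-59/5, -61/5) → f = -364/5
  (-773/45, 298/45) → f = 239/15
  (-1083/20, -607/20) → f = -2059/10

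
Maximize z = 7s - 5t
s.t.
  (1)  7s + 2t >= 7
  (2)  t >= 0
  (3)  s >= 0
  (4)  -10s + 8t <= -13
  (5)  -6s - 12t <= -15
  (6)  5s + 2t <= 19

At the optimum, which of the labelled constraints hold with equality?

(2) and (6)

Feasible corners and z = 7s - 5t:
  (5/2, 0) → z = 35/2
  (19/5, 0) → z = 133/5
  (23/14, 3/7) → z = 131/14
  (89/30, 25/12) → z = 207/20

The maximum is at (19/5, 0). Substituting into each constraint, equality holds for (2) and (6); the remaining constraints have slack.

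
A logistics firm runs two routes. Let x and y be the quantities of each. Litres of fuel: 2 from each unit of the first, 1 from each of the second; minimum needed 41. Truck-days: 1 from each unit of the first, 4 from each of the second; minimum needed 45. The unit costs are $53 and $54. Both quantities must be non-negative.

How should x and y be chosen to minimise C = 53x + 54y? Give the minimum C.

Extreme points and C = 53x + 54y:
  (0, 41) → C = 2214
  (45, 0) → C = 2385
  (17, 7) → C = 1279
The feasible region is unbounded (it extends along (0, 1), (1, 0)), but C strictly increases along every unbounded feasible direction, so there is no improving ray and the minimum is attained at a vertex.

The binding constraints are 2x + y = 41 and x + 4y = 45.
Solving simultaneously gives x = 17, y = 7.

x = 17, y = 7, minimum C = 1279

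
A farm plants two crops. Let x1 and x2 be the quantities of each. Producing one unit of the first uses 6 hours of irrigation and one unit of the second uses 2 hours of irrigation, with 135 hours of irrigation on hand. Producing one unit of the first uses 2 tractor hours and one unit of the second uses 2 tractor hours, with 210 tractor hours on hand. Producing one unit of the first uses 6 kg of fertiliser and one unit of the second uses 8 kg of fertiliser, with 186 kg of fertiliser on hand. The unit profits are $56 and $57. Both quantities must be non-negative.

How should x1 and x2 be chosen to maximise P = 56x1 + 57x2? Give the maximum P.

Vertices and P = 56x1 + 57x2:
  (0, 0) → P = 0
  (0, 93/4) → P = 5301/4
  (45/2, 0) → P = 1260
  (59/3, 17/2) → P = 9515/6

x1 = 59/3, x2 = 17/2, maximum P = 9515/6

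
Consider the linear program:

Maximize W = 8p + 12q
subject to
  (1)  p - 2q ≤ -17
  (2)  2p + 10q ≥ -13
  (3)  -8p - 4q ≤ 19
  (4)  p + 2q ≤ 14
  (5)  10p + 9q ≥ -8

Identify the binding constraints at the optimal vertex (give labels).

Corner points and W = 8p + 12q:
  (-53/10, 117/20) → W = 139/5
  (-3/2, 31/4) → W = 81
  (-47/6, 131/12) → W = 205/3

The maximum is at (-3/2, 31/4). Substituting into each constraint, equality holds for (1) and (4); the remaining constraints have slack.

(1) and (4)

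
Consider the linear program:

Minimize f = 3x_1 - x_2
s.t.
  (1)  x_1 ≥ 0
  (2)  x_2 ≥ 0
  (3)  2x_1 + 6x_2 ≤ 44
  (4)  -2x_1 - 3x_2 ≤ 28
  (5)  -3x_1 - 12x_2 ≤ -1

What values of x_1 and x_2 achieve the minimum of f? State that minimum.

x_1 = 0, x_2 = 22/3, minimum f = -22/3

Corner points and f = 3x_1 - x_2:
  (0, 22/3) → f = -22/3
  (0, 1/12) → f = -1/12
  (22, 0) → f = 66
  (1/3, 0) → f = 1

The binding constraints are x_1 = 0 and 2x_1 + 6x_2 = 44.
Solving simultaneously gives x_1 = 0, x_2 = 22/3.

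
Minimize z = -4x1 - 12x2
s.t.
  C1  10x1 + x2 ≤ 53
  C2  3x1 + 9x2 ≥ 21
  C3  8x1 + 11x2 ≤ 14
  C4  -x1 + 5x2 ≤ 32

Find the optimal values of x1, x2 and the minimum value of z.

Vertices and z = -4x1 - 12x2:
  (-35/13, 42/13) → z = -28
  (-61/8, 39/8) → z = -28
  (-94/17, 90/17) → z = -704/17

The optimum lies where 8x1 + 11x2 = 14 and -x1 + 5x2 = 32.
Solving simultaneously gives x1 = -94/17, x2 = 90/17.

x1 = -94/17, x2 = 90/17, minimum z = -704/17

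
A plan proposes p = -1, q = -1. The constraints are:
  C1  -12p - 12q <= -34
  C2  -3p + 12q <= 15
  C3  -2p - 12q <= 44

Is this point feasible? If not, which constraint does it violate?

Constraint C1: -12p - 12q = 24, which is not ≤ -34. All other constraints are satisfied.

not feasible — violates C1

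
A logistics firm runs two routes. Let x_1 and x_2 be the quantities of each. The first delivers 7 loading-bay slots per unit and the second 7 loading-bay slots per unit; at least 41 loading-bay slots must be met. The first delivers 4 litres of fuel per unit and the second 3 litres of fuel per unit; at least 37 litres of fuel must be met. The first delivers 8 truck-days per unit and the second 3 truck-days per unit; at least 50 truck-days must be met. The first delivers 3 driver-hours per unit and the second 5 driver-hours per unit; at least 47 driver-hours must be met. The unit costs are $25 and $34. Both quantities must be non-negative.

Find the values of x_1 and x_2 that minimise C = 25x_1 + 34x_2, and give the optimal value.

x_1 = 4, x_2 = 7, minimum C = 338

Extreme points and C = 25x_1 + 34x_2:
  (0, 50/3) → C = 1700/3
  (47/3, 0) → C = 1175/3
  (13/4, 8) → C = 1413/4
  (4, 7) → C = 338
The feasible region is unbounded (it extends along (0, 1), (1, 0)), but C strictly increases along every unbounded feasible direction, so there is no improving ray and the minimum is attained at a vertex.

At the optimal vertex, 4x_1 + 3x_2 = 37 and 3x_1 + 5x_2 = 47.
Solving simultaneously gives x_1 = 4, x_2 = 7.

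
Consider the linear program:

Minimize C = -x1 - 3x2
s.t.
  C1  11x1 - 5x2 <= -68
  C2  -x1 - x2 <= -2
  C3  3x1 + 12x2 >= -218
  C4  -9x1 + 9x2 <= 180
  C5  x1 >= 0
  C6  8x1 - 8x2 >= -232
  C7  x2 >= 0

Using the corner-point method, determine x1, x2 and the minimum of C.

x1 = 16/3, x2 = 76/3, minimum C = -244/3

Feasible corners and C = -x1 - 3x2:
  (16/3, 76/3) → C = -244/3
  (0, 68/5) → C = -204/5
  (0, 20) → C = -60

At the optimal vertex, 11x1 - 5x2 = -68 and -9x1 + 9x2 = 180.
Solving simultaneously gives x1 = 16/3, x2 = 76/3.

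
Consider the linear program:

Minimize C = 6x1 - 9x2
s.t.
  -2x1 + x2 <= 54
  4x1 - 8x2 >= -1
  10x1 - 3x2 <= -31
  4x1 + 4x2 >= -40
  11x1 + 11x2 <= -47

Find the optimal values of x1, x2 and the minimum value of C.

x1 = -27/4, x2 = -13/4, minimum C = -45/4

At the optimal vertex, 4x1 - 8x2 = -1 and 4x1 + 4x2 = -40.
Solving simultaneously gives x1 = -27/4, x2 = -13/4.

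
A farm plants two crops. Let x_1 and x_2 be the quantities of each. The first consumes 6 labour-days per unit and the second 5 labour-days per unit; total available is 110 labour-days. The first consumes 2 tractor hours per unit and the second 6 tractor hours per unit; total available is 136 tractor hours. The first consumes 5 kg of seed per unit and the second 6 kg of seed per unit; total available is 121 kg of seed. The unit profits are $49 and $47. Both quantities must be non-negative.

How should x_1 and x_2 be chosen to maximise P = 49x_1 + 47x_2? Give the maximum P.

x_1 = 5, x_2 = 16, maximum P = 997

Feasible corners and P = 49x_1 + 47x_2:
  (0, 0) → P = 0
  (0, 121/6) → P = 5687/6
  (55/3, 0) → P = 2695/3
  (5, 16) → P = 997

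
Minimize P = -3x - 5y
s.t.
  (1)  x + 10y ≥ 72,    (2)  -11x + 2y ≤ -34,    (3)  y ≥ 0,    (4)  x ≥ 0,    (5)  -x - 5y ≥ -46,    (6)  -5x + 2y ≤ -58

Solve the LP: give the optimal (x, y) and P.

The optimum lies where x + 10y = 72 and -x - 5y = -46.
Solving simultaneously gives x = 20, y = 26/5.

x = 20, y = 26/5, minimum P = -86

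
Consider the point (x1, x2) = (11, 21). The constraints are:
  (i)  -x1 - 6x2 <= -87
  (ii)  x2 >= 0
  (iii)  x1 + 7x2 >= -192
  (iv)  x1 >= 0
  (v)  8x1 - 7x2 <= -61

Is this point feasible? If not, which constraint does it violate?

not feasible — violates (v)

Constraint (v): 8x1 - 7x2 = -59, which is not ≤ -61. All other constraints are satisfied.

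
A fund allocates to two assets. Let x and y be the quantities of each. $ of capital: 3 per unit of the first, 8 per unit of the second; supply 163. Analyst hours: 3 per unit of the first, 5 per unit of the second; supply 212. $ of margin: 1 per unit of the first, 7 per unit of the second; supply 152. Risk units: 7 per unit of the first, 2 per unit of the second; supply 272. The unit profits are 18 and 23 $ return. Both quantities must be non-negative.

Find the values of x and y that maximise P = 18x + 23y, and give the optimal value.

x = 37, y = 13/2, maximum P = 1631/2

Corner points and P = 18x + 23y:
  (0, 0) → P = 0
  (0, 163/8) → P = 3749/8
  (272/7, 0) → P = 4896/7
  (37, 13/2) → P = 1631/2

At the optimal vertex, 3x + 8y = 163 and 7x + 2y = 272.
Solving simultaneously gives x = 37, y = 13/2.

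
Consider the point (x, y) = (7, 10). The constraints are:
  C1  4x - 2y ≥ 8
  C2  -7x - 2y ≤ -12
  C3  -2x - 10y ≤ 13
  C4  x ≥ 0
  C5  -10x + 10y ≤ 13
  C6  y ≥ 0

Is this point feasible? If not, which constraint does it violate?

not feasible — violates C5

Constraint C5: -10x + 10y = 30, which is not ≤ 13. All other constraints are satisfied.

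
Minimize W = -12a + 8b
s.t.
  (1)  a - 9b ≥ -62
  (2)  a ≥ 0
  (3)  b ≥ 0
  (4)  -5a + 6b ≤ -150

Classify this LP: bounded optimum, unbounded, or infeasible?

unbounded

From the feasible point (574/13, 460/39), moving in the direction (1, 0) keeps every constraint satisfied while W decreases without bound.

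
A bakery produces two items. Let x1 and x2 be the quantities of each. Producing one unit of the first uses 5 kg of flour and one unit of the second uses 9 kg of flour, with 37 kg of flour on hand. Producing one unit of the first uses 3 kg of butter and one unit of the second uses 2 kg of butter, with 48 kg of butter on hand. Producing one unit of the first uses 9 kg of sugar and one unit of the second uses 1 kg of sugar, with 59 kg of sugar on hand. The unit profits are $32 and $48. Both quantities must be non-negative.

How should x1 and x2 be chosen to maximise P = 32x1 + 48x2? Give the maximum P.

Vertices and P = 32x1 + 48x2:
  (0, 0) → P = 0
  (0, 37/9) → P = 592/3
  (59/9, 0) → P = 1888/9
  (13/2, 1/2) → P = 232

x1 = 13/2, x2 = 1/2, maximum P = 232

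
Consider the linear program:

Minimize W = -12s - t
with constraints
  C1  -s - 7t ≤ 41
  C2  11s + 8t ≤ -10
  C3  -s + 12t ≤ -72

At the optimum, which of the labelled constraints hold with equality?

Extreme points and W = -12s - t:
  (86/23, -147/23) → W = -885/23
  (12/19, -113/19) → W = -31/19
  (114/35, -401/70) → W = -467/14

The minimum is at (86/23, -147/23). Substituting into each constraint, equality holds for C1 and C2; the remaining constraints have slack.

C1 and C2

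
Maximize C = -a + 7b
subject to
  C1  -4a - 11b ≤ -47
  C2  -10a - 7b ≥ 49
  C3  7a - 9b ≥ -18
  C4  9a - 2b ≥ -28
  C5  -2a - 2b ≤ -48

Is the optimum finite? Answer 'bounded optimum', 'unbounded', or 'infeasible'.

The boundaries -4a - 11b = -47 and -2a - 2b = -48 meet at (31, -7), but that point violates -10a - 7b ≥ 49. Every candidate vertex is excluded by some other constraint, so the feasible region is empty.

infeasible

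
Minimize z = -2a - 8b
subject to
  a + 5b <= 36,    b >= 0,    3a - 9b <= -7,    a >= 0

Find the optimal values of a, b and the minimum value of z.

Vertices and z = -2a - 8b:
  (289/24, 115/24) → z = -749/12
  (0, 36/5) → z = -288/5
  (0, 7/9) → z = -56/9

At the optimal vertex, a + 5b = 36 and 3a - 9b = -7.
Solving simultaneously gives a = 289/24, b = 115/24.

a = 289/24, b = 115/24, minimum z = -749/12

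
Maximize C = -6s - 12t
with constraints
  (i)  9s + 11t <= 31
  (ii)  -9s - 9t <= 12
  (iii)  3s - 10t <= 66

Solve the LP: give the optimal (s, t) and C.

Feasible corners and C = -6s - 12t:
  (-137/6, 43/2) → C = -121
  (1036/123, -167/41) → C = -68/41
  (158/39, -70/13) → C = 524/13

The optimum lies where -9s - 9t = 12 and 3s - 10t = 66.
Solving simultaneously gives s = 158/39, t = -70/13.

s = 158/39, t = -70/13, maximum C = 524/13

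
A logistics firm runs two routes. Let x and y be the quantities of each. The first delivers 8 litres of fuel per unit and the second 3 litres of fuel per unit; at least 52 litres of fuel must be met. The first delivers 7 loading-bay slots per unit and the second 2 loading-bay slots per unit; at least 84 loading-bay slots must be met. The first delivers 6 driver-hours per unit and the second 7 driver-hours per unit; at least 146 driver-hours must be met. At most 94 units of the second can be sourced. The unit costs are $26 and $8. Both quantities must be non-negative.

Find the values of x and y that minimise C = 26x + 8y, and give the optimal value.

Extreme points and C = 26x + 8y:
  (0, 42) → C = 336
  (0, 94) → C = 752
  (73/3, 0) → C = 1898/3
  (8, 14) → C = 320
The feasible region is unbounded (it extends along (1, 0)), but C strictly increases along every unbounded feasible direction, so there is no improving ray and the minimum is attained at a vertex.

The binding constraints are 7x + 2y = 84 and 6x + 7y = 146.
Solving simultaneously gives x = 8, y = 14.

x = 8, y = 14, minimum C = 320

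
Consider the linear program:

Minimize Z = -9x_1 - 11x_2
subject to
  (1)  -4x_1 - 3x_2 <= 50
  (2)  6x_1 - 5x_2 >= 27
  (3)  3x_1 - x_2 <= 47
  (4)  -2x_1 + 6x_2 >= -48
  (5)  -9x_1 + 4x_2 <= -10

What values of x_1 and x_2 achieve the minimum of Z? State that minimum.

Corner points and Z = -9x_1 - 11x_2:
  (208/9, 67/3) → Z = -1361/3
  (-58/21, -61/7) → Z = 845/7
  (117/8, -25/8) → Z = -389/4
  (-66/23, -206/23) → Z = 2860/23

x_1 = 208/9, x_2 = 67/3, minimum Z = -1361/3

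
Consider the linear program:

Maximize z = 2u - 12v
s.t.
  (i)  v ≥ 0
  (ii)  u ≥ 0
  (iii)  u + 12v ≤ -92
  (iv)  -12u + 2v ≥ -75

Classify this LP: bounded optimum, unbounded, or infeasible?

infeasible

The boundaries v = 0 and u = 0 meet at (0, 0), but that point violates u + 12v ≤ -92. Every candidate vertex is excluded by some other constraint, so the feasible region is empty.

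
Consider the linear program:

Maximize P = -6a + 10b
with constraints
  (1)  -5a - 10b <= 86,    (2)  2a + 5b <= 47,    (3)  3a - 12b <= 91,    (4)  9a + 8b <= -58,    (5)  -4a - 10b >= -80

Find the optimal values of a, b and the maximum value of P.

a = -166, b = 372/5, maximum P = 1740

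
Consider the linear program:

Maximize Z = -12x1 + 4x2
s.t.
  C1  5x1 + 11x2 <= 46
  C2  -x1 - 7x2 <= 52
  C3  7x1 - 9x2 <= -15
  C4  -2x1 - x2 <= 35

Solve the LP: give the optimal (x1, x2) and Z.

Corner points and Z = -12x1 + 4x2:
  (249/122, 397/122) → Z = -700/61
  (-431/17, 267/17) → Z = 6240/17
  (-573/58, -349/58) → Z = 2740/29
  (-193/13, -69/13) → Z = 2040/13

The optimum lies where 5x1 + 11x2 = 46 and -2x1 - x2 = 35.
Solving simultaneously gives x1 = -431/17, x2 = 267/17.

x1 = -431/17, x2 = 267/17, maximum Z = 6240/17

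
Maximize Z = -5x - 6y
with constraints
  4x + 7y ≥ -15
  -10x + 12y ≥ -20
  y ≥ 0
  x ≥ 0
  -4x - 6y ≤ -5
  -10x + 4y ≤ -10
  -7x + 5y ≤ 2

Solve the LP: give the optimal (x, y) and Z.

x = 20/19, y = 5/38, maximum Z = -115/19

Extreme points and Z = -5x - 6y:
  (2, 0) → Z = -10
  (5/4, 0) → Z = -25/4
  (20/19, 5/38) → Z = -115/19
  (29/11, 45/11) → Z = -415/11
The feasible region is unbounded (it extends along (6, 5), (5, 7)), but Z strictly decreases along every unbounded feasible direction, so there is no improving ray and the maximum is attained at a vertex.

At the optimal vertex, -4x - 6y = -5 and -10x + 4y = -10.
Solving simultaneously gives x = 20/19, y = 5/38.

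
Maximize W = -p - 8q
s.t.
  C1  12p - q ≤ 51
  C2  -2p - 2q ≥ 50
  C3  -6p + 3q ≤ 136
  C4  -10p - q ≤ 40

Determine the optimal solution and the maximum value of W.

p = 1/2, q = -45, maximum W = 719/2

Corner points and W = -p - 8q:
  (2, -27) → W = 214
  (1/2, -45) → W = 719/2
  (-5/3, -70/3) → W = 565/3

The binding constraints are 12p - q = 51 and -10p - q = 40.
Solving simultaneously gives p = 1/2, q = -45.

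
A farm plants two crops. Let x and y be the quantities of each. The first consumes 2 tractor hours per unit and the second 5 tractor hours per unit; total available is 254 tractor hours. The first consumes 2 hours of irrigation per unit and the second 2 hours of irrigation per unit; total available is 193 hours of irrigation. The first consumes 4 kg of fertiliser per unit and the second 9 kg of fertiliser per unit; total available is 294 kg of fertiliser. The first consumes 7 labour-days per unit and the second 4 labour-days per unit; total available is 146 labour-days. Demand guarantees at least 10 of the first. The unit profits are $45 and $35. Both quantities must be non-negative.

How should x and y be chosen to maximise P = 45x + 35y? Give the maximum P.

x = 10, y = 19, maximum P = 1115

Vertices and P = 45x + 35y:
  (146/7, 0) → P = 6570/7
  (10, 0) → P = 450
  (10, 19) → P = 1115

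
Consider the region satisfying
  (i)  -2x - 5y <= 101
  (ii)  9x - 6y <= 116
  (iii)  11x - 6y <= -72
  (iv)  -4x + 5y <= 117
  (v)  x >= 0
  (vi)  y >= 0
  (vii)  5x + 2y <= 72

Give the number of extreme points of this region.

Pairwise boundary intersections that survive every other constraint:
  (0, 12)
  (72/13, 288/13)
  (0, 117/5)
  (42/11, 291/11)

4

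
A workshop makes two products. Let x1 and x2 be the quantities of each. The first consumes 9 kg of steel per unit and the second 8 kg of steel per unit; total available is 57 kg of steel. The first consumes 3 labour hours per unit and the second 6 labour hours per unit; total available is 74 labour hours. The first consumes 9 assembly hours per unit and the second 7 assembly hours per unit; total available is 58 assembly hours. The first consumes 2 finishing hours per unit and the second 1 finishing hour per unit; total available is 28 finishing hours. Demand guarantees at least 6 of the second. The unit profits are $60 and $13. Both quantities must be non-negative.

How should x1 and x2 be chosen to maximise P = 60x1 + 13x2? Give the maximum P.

Feasible corners and P = 60x1 + 13x2:
  (0, 57/8) → P = 741/8
  (0, 6) → P = 78
  (1, 6) → P = 138

x1 = 1, x2 = 6, maximum P = 138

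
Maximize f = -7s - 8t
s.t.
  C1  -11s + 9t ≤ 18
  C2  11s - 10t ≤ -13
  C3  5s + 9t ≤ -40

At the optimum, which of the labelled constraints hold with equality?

C1 and C2

Feasible corners and f = -7s - 8t:
  (-63/11, -5) → f = 881/11
  (-29/8, -175/72) → f = 3227/72
  (-517/149, -375/149) → f = 6619/149

The maximum is at (-63/11, -5). Substituting into each constraint, equality holds for C1 and C2; the remaining constraints have slack.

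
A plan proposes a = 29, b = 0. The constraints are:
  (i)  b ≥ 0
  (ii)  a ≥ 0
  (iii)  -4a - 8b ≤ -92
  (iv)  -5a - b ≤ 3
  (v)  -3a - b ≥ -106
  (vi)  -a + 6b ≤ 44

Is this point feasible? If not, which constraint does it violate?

feasible

(i): 0 ≥ 0 ✓
(ii): 29 ≥ 0 ✓
(iii): -116 ≤ -92 ✓
(iv): -145 ≤ 3 ✓
(v): -87 ≥ -106 ✓
(vi): -29 ≤ 44 ✓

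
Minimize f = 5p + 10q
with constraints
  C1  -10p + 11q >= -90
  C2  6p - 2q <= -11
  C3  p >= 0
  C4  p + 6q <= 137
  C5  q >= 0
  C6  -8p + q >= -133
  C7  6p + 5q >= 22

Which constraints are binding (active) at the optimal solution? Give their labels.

Corner points and f = 5p + 10q:
  (0, 11/2) → f = 55
  (104/19, 833/38) → f = 4685/19
  (0, 137/6) → f = 685/3

The minimum is at (0, 11/2). Substituting into each constraint, equality holds for C2 and C3; the remaining constraints have slack.

C2 and C3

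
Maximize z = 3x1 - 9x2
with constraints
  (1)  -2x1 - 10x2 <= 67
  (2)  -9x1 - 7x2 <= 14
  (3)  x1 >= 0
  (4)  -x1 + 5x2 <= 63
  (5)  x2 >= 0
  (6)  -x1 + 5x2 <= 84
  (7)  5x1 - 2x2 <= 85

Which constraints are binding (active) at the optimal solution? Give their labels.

Feasible corners and z = 3x1 - 9x2:
  (0, 63/5) → z = -567/5
  (0, 0) → z = 0
  (551/23, 400/23) → z = -1947/23
  (17, 0) → z = 51

The maximum is at (17, 0). Substituting into each constraint, equality holds for (5) and (7); the remaining constraints have slack.

(5) and (7)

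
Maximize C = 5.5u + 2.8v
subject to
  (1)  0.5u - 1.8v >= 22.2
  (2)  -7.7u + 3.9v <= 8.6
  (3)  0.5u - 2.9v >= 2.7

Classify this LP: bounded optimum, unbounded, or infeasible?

From the feasible point (-3402/397, -17524/1191), moving in the direction (2.9, 0.5) keeps every constraint satisfied while C increases without bound.

unbounded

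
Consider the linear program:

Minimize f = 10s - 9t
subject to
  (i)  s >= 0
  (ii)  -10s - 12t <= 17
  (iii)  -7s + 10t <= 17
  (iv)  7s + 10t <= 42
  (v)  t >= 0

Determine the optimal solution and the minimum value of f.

s = 0, t = 17/10, minimum f = -153/10

Corner points and f = 10s - 9t:
  (0, 17/10) → f = -153/10
  (0, 0) → f = 0
  (25/14, 59/20) → f = -1217/140
  (6, 0) → f = 60

The optimum lies where s = 0 and -7s + 10t = 17.
Solving simultaneously gives s = 0, t = 17/10.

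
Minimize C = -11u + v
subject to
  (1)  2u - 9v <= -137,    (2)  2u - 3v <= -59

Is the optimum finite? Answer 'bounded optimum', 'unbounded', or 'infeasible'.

unbounded

From the feasible point (-10, 13), moving in the direction (3, 2) keeps every constraint satisfied while C decreases without bound.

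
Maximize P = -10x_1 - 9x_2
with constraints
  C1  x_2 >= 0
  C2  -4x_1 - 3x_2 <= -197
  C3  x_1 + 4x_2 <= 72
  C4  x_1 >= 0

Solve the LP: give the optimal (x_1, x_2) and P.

x_1 = 197/4, x_2 = 0, maximum P = -985/2

Feasible corners and P = -10x_1 - 9x_2:
  (197/4, 0) → P = -985/2
  (72, 0) → P = -720
  (44, 7) → P = -503

The binding constraints are x_2 = 0 and -4x_1 - 3x_2 = -197.
Solving simultaneously gives x_1 = 197/4, x_2 = 0.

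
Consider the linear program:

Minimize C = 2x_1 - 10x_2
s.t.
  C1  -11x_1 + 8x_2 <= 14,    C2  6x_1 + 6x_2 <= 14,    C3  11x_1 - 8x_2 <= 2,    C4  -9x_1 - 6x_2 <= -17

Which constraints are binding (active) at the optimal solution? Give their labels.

C2 and C4

Corner points and C = 2x_1 - 10x_2:
  (62/57, 71/57) → C = -586/57
  (1, 4/3) → C = -34/3
  (74/69, 169/138) → C = -697/69

The minimum is at (1, 4/3). Substituting into each constraint, equality holds for C2 and C4; the remaining constraints have slack.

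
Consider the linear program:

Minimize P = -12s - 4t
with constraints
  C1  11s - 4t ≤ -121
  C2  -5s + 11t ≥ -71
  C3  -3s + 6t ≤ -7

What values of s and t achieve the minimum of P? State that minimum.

s = -377/27, t = -220/27, minimum P = 5404/27

Extreme points and P = -12s - 4t:
  (-1615/101, -1386/101) → P = 24924/101
  (-377/27, -220/27) → P = 5404/27
  (-349/3, -178/3) → P = 4900/3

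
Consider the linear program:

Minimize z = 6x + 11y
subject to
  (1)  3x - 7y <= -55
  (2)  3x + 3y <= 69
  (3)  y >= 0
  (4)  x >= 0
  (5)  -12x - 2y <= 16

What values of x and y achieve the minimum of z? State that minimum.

Vertices and z = 6x + 11y:
  (53/5, 62/5) → z = 200
  (0, 55/7) → z = 605/7
  (0, 23) → z = 253

x = 0, y = 55/7, minimum z = 605/7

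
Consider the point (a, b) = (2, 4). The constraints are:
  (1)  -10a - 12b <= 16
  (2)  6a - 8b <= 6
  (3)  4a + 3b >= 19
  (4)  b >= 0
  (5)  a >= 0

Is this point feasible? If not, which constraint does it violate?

feasible

(1): -68 ≤ 16 ✓
(2): -20 ≤ 6 ✓
(3): 20 ≥ 19 ✓
(4): 4 ≥ 0 ✓
(5): 2 ≥ 0 ✓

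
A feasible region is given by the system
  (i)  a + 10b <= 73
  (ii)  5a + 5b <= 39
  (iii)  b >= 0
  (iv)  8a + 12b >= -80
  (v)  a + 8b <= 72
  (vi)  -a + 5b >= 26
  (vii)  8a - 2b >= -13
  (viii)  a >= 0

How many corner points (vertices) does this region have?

5

Intersecting each pair of boundary lines and keeping only the points that satisfy every inequality leaves:
  (5/9, 326/45)
  (8/41, 597/82)
  (13/6, 169/30)
  (0, 26/5)
  (0, 13/2)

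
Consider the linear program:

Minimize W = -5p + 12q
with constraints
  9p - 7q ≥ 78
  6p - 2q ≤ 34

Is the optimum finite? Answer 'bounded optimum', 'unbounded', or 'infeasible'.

unbounded

From the feasible point (41/12, -27/4), moving in the direction (-7, -9) keeps every constraint satisfied while W decreases without bound.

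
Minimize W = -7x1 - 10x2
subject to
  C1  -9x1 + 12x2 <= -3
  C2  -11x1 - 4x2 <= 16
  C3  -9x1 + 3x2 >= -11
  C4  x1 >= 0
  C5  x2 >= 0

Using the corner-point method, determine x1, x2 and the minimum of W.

x1 = 41/27, x2 = 8/9, minimum W = -527/27

Feasible corners and W = -7x1 - 10x2:
  (41/27, 8/9) → W = -527/27
  (1/3, 0) → W = -7/3
  (11/9, 0) → W = -77/9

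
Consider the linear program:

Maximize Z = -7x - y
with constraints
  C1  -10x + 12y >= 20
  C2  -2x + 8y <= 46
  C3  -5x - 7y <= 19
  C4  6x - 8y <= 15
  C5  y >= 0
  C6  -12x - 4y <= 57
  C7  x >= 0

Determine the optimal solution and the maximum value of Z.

x = 0, y = 5/3, maximum Z = -5/3

Feasible corners and Z = -7x - y:
  (7, 15/2) → Z = -113/2
  (0, 5/3) → Z = -5/3
  (0, 23/4) → Z = -23/4

At the optimal vertex, -10x + 12y = 20 and x = 0.
Solving simultaneously gives x = 0, y = 5/3.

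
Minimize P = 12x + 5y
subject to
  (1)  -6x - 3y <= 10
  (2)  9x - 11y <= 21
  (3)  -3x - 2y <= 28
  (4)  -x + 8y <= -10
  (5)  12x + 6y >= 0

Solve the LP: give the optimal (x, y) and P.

x = 10/17, y = -20/17, minimum P = 20/17

Extreme points and P = 12x + 5y:
  (58/61, -69/61) → P = 351/61
  (21/31, -42/31) → P = 42/31
  (10/17, -20/17) → P = 20/17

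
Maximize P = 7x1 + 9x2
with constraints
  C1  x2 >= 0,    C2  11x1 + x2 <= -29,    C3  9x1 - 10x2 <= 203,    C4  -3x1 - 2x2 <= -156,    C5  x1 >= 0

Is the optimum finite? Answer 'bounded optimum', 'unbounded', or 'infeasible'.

infeasible

The boundaries 11x1 + x2 = -29 and -3x1 - 2x2 = -156 meet at (-214/19, 1803/19), but that point violates x1 ≥ 0. Every candidate vertex is excluded by some other constraint, so the feasible region is empty.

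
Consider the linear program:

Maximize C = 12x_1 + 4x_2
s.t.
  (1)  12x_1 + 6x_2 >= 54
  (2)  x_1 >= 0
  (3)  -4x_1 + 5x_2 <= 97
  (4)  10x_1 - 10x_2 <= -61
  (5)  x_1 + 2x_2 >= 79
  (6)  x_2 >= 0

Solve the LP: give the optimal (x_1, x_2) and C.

Corner points and C = 12x_1 + 4x_2:
  (133/2, 363/5) → C = 5442/5
  (201/13, 413/13) → C = 4064/13
  (334/15, 851/30) → C = 1142/3

The binding constraints are -4x_1 + 5x_2 = 97 and 10x_1 - 10x_2 = -61.
Solving simultaneously gives x_1 = 133/2, x_2 = 363/5.

x_1 = 133/2, x_2 = 363/5, maximum C = 5442/5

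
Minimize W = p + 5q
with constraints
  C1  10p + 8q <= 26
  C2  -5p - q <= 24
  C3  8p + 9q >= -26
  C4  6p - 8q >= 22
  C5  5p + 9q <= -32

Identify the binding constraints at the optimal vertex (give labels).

Corner points and W = p + 5q:
  (17, -18) → W = -73
  (49/5, -9) → W = -176/5
  (2, -14/3) → W = -64/3

The minimum is at (17, -18). Substituting into each constraint, equality holds for C1 and C3; the remaining constraints have slack.

C1 and C3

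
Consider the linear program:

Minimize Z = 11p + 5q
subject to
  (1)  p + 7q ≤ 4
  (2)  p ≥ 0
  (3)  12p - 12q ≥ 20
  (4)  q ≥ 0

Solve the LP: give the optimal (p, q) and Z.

p = 5/3, q = 0, minimum Z = 55/3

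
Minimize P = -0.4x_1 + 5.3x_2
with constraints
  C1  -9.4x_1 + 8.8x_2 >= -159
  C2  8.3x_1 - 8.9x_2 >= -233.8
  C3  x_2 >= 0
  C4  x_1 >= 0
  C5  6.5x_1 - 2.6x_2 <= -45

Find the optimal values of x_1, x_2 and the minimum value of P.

x_1 = 0, x_2 = 225/13, minimum P = 2385/26

Vertices and P = -0.4x_1 + 5.3x_2:
  (0, 2338/89) → P = 61957/445
  (20738/3627, 114620/3627) → P = 230458/1395
  (0, 225/13) → P = 2385/26

The binding constraints are x_1 = 0 and 6.5x_1 - 2.6x_2 = -45.
Solving simultaneously gives x_1 = 0, x_2 = 225/13.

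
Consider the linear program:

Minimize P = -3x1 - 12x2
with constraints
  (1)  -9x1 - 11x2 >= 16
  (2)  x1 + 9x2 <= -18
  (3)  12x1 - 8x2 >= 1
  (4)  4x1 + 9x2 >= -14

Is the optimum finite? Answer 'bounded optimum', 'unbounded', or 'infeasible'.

infeasible

The boundaries -9x1 - 11x2 = 16 and x1 + 9x2 = -18 meet at (27/35, -73/35), but that point violates 4x1 + 9x2 ≥ -14. Every candidate vertex is excluded by some other constraint, so the feasible region is empty.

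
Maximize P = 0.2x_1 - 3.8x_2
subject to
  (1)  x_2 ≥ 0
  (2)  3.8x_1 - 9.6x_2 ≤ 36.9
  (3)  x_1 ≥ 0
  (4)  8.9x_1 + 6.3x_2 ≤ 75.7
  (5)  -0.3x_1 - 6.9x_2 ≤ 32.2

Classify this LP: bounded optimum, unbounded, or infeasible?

Corner points and P = 0.2x_1 - 3.8x_2:
  (0, 0) → P = 0
  (757/89, 0) → P = 757/445
  (0, 757/63) → P = -14383/315
The feasible region has finitely many vertices and no improving ray; the maximum is 757/445 at (757/89, 0).

bounded optimum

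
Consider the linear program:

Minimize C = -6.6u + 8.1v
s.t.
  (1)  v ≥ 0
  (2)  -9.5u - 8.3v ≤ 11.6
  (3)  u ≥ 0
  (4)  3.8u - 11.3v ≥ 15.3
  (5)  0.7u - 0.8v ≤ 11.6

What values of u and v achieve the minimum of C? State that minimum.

Extreme points and C = -6.6u + 8.1v:
  (153/38, 0) → C = -5049/190
  (116/7, 0) → C = -3828/35
  (11884/487, 3337/487) → C = -514047/4870

u = 116/7, v = 0, minimum C = -3828/35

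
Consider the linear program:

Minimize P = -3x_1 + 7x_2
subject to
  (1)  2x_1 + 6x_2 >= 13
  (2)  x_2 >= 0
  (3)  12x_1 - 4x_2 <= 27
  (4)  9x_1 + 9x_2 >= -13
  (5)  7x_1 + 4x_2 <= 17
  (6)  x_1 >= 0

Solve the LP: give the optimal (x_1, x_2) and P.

x_1 = 25/17, x_2 = 57/34, minimum P = 249/34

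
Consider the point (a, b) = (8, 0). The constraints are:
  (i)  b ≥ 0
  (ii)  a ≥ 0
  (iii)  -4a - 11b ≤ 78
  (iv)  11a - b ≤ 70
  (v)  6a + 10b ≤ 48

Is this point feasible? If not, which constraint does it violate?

Constraint (iv): 11a - b = 88, which is not ≤ 70. All other constraints are satisfied.

not feasible — violates (iv)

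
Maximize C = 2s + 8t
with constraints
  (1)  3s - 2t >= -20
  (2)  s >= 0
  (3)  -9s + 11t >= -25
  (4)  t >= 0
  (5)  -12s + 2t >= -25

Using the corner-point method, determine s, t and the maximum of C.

s = 5, t = 35/2, maximum C = 150

Vertices and C = 2s + 8t:
  (0, 10) → C = 80
  (5, 35/2) → C = 150
  (0, 0) → C = 0
  (25/12, 0) → C = 25/6

The binding constraints are 3s - 2t = -20 and -12s + 2t = -25.
Solving simultaneously gives s = 5, t = 35/2.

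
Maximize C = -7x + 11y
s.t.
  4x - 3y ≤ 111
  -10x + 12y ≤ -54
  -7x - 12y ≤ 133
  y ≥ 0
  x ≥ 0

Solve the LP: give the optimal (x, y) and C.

x = 65, y = 149/3, maximum C = 274/3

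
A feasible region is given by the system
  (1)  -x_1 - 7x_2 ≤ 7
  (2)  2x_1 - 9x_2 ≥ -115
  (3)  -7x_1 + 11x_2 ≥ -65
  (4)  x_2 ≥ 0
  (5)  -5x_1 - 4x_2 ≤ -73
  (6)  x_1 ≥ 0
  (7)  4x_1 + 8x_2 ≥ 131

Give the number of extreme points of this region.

3

Intersecting each pair of boundary lines and keeping only the points that satisfy every inequality leaves:
  (1850/41, 935/41)
  (259/52, 361/26)
  (1961/100, 657/100)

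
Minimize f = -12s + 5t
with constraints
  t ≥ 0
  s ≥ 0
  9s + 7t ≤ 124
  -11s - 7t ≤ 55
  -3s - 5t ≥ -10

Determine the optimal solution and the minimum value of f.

Corner points and f = -12s + 5t:
  (0, 0) → f = 0
  (10/3, 0) → f = -40
  (0, 2) → f = 10

The binding constraints are t = 0 and -3s - 5t = -10.
Solving simultaneously gives s = 10/3, t = 0.

s = 10/3, t = 0, minimum f = -40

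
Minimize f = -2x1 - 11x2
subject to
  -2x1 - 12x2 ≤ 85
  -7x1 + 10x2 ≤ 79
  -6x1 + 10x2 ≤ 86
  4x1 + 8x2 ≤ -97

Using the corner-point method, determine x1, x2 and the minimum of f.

x1 = -267/16, x2 = -121/32, minimum f = 2399/32

Feasible corners and f = -2x1 - 11x2:
  (-899/52, -437/104) → f = 8403/104
  (-121/8, -73/16) → f = 1287/16
  (-267/16, -121/32) → f = 2399/32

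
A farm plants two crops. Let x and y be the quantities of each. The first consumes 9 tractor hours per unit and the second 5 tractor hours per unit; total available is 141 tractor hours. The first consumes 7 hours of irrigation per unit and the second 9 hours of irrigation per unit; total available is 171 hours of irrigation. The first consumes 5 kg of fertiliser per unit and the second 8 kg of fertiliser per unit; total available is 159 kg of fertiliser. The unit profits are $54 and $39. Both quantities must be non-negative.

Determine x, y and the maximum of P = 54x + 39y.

Feasible corners and P = 54x + 39y:
  (0, 0) → P = 0
  (0, 19) → P = 741
  (47/3, 0) → P = 846
  (9, 12) → P = 954

x = 9, y = 12, maximum P = 954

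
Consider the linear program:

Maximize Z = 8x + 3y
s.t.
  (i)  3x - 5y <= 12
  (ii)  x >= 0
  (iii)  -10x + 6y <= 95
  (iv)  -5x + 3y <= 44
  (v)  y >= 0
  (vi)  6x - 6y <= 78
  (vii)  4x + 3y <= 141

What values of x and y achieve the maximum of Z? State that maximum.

x = 741/29, y = 375/29, maximum Z = 7053/29

Extreme points and Z = 8x + 3y:
  (4, 0) → Z = 32
  (741/29, 375/29) → Z = 7053/29
  (0, 44/3) → Z = 44
  (0, 0) → Z = 0
  (97/9, 881/27) → Z = 1657/9

At the optimal vertex, 3x - 5y = 12 and 4x + 3y = 141.
Solving simultaneously gives x = 741/29, y = 375/29.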